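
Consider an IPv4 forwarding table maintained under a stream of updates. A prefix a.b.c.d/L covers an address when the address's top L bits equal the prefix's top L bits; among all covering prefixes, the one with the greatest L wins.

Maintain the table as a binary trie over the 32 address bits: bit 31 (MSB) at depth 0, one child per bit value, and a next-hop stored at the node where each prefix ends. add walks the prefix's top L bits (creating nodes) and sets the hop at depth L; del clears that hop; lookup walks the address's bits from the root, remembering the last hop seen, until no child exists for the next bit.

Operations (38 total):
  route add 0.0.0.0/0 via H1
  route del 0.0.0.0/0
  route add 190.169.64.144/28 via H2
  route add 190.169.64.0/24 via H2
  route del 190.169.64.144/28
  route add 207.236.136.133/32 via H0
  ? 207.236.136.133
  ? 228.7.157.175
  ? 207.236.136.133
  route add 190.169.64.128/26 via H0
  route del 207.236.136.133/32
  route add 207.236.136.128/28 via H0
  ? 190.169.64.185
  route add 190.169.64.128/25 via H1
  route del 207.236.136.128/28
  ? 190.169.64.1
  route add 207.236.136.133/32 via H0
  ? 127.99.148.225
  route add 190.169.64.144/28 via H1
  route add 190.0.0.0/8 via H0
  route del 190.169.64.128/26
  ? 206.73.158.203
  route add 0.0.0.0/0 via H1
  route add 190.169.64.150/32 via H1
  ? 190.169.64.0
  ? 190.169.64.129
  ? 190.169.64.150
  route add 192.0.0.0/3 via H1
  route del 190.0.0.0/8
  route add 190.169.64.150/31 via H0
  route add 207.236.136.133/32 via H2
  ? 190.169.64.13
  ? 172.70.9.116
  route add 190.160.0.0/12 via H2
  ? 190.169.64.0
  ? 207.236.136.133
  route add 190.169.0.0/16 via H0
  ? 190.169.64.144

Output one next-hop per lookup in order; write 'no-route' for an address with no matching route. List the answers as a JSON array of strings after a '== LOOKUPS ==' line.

Trace:
  add 0.0.0.0/0 -> H1 at depth 0
  del 0.0.0.0/0 (clear depth 0)
  add 190.169.64.144/28 -> H2 at depth 28
  add 190.169.64.0/24 -> H2 at depth 24
  del 190.169.64.144/28 (clear depth 28)
  add 207.236.136.133/32 -> H0 at depth 32
  lookup 207.236.136.133: bits 11001111111011001000100010000101 walk d0:-→d1:-→d2:-→d3:-→d4:-→d5:-→d6:-→d7:-→d8:-→d9:-→d10:-→d11:-→d12:-→d13:-→d14:-→d15:-→d16:-→d17:-→d18:-→d19:-→d20:-→d21:-→d22:-→d23:-→d24:-→d25:-→d26:-→d27:-→d28:-→d29:-→d30:-→d31:-→d32:H0 -> H0
  lookup 228.7.157.175: bits 11 walk d0:-→d1:-→d2:- -> no-route
  lookup 207.236.136.133: bits 11001111111011001000100010000101 walk d0:-→d1:-→d2:-→d3:-→d4:-→d5:-→d6:-→d7:-→d8:-→d9:-→d10:-→d11:-→d12:-→d13:-→d14:-→d15:-→d16:-→d17:-→d18:-→d19:-→d20:-→d21:-→d22:-→d23:-→d24:-→d25:-→d26:-→d27:-→d28:-→d29:-→d30:-→d31:-→d32:H0 -> H0
  add 190.169.64.128/26 -> H0 at depth 26
  del 207.236.136.133/32 (clear depth 32)
  add 207.236.136.128/28 -> H0 at depth 28
  lookup 190.169.64.185: bits 10111110101010010100000010 walk d0:-→d1:-→d2:-→d3:-→d4:-→d5:-→d6:-→d7:-→d8:-→d9:-→d10:-→d11:-→d12:-→d13:-→d14:-→d15:-→d16:-→d17:-→d18:-→d19:-→d20:-→d21:-→d22:-→d23:-→d24:H2→d25:-→d26:H0 -> H0
  add 190.169.64.128/25 -> H1 at depth 25
  del 207.236.136.128/28 (clear depth 28)
  lookup 190.169.64.1: bits 101111101010100101000000 walk d0:-→d1:-→d2:-→d3:-→d4:-→d5:-→d6:-→d7:-→d8:-→d9:-→d10:-→d11:-→d12:-→d13:-→d14:-→d15:-→d16:-→d17:-→d18:-→d19:-→d20:-→d21:-→d22:-→d23:-→d24:H2 -> H2
  add 207.236.136.133/32 -> H0 at depth 32
  lookup 127.99.148.225: bits ε walk d0:- -> no-route
  add 190.169.64.144/28 -> H1 at depth 28
  add 190.0.0.0/8 -> H0 at depth 8
  del 190.169.64.128/26 (clear depth 26)
  lookup 206.73.158.203: bits 1100111 walk d0:-→d1:-→d2:-→d3:-→d4:-→d5:-→d6:-→d7:- -> no-route
  add 0.0.0.0/0 -> H1 at depth 0
  add 190.169.64.150/32 -> H1 at depth 32
  lookup 190.169.64.0: bits 101111101010100101000000 walk d0:H1→d1:-→d2:-→d3:-→d4:-→d5:-→d6:-→d7:-→d8:H0→d9:-→d10:-→d11:-→d12:-→d13:-→d14:-→d15:-→d16:-→d17:-→d18:-→d19:-→d20:-→d21:-→d22:-→d23:-→d24:H2 -> H2
  lookup 190.169.64.129: bits 101111101010100101000000100 walk d0:H1→d1:-→d2:-→d3:-→d4:-→d5:-→d6:-→d7:-→d8:H0→d9:-→d10:-→d11:-→d12:-→d13:-→d14:-→d15:-→d16:-→d17:-→d18:-→d19:-→d20:-→d21:-→d22:-→d23:-→d24:H2→d25:H1→d26:-→d27:- -> H1
  lookup 190.169.64.150: bits 10111110101010010100000010010110 walk d0:H1→d1:-→d2:-→d3:-→d4:-→d5:-→d6:-→d7:-→d8:H0→d9:-→d10:-→d11:-→d12:-→d13:-→d14:-→d15:-→d16:-→d17:-→d18:-→d19:-→d20:-→d21:-→d22:-→d23:-→d24:H2→d25:H1→d26:-→d27:-→d28:H1→d29:-→d30:-→d31:-→d32:H1 -> H1
  add 192.0.0.0/3 -> H1 at depth 3
  del 190.0.0.0/8 (clear depth 8)
  add 190.169.64.150/31 -> H0 at depth 31
  add 207.236.136.133/32 -> H2 at depth 32
  lookup 190.169.64.13: bits 101111101010100101000000 walk d0:H1→d1:-→d2:-→d3:-→d4:-→d5:-→d6:-→d7:-→d8:-→d9:-→d10:-→d11:-→d12:-→d13:-→d14:-→d15:-→d16:-→d17:-→d18:-→d19:-→d20:-→d21:-→d22:-→d23:-→d24:H2 -> H2
  lookup 172.70.9.116: bits 101 walk d0:H1→d1:-→d2:-→d3:- -> H1
  add 190.160.0.0/12 -> H2 at depth 12
  lookup 190.169.64.0: bits 101111101010100101000000 walk d0:H1→d1:-→d2:-→d3:-→d4:-→d5:-→d6:-→d7:-→d8:-→d9:-→d10:-→d11:-→d12:H2→d13:-→d14:-→d15:-→d16:-→d17:-→d18:-→d19:-→d20:-→d21:-→d22:-→d23:-→d24:H2 -> H2
  lookup 207.236.136.133: bits 11001111111011001000100010000101 walk d0:H1→d1:-→d2:-→d3:H1→d4:-→d5:-→d6:-→d7:-→d8:-→d9:-→d10:-→d11:-→d12:-→d13:-→d14:-→d15:-→d16:-→d17:-→d18:-→d19:-→d20:-→d21:-→d22:-→d23:-→d24:-→d25:-→d26:-→d27:-→d28:-→d29:-→d30:-→d31:-→d32:H2 -> H2
  add 190.169.0.0/16 -> H0 at depth 16
  lookup 190.169.64.144: bits 10111110101010010100000010010 walk d0:H1→d1:-→d2:-→d3:-→d4:-→d5:-→d6:-→d7:-→d8:-→d9:-→d10:-→d11:-→d12:H2→d13:-→d14:-→d15:-→d16:H0→d17:-→d18:-→d19:-→d20:-→d21:-→d22:-→d23:-→d24:H2→d25:H1→d26:-→d27:-→d28:H1→d29:- -> H1

== LOOKUPS ==
["H0","no-route","H0","H0","H2","no-route","no-route","H2","H1","H1","H2","H1","H2","H2","H1"]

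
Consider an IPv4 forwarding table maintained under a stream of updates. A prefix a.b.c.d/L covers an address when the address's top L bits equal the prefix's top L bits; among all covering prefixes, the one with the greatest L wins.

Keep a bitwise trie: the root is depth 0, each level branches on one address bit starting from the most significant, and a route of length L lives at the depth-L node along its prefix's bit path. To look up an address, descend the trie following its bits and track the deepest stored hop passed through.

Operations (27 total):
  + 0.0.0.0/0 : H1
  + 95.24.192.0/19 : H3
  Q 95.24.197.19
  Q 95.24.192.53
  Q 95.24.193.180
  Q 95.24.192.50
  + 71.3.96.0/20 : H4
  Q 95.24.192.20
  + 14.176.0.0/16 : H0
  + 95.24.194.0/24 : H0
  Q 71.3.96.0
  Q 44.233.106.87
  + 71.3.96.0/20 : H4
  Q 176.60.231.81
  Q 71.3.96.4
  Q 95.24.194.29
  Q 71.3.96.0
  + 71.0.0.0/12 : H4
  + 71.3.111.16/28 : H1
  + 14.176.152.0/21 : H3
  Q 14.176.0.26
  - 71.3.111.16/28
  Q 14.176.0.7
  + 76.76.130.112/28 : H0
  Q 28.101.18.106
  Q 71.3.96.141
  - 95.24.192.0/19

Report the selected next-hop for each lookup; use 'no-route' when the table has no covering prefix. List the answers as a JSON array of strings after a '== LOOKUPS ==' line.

Trace:
  + 0.0.0.0/0 (H1) depth=0
  + 95.24.192.0/19 (H3) depth=19
  lookup 95.24.197.19: bits 0101111100011000110 walk d0:H1→d1:-→d2:-→d3:-→d4:-→d5:-→d6:-→d7:-→d8:-→d9:-→d10:-→d11:-→d12:-→d13:-→d14:-→d15:-→d16:-→d17:-→d18:-→d19:H3 -> H3
  lookup 95.24.192.53: bits 0101111100011000110 walk d0:H1→d1:-→d2:-→d3:-→d4:-→d5:-→d6:-→d7:-→d8:-→d9:-→d10:-→d11:-→d12:-→d13:-→d14:-→d15:-→d16:-→d17:-→d18:-→d19:H3 -> H3
  lookup 95.24.193.180: bits 0101111100011000110 walk d0:H1→d1:-→d2:-→d3:-→d4:-→d5:-→d6:-→d7:-→d8:-→d9:-→d10:-→d11:-→d12:-→d13:-→d14:-→d15:-→d16:-→d17:-→d18:-→d19:H3 -> H3
  lookup 95.24.192.50: bits 0101111100011000110 walk d0:H1→d1:-→d2:-→d3:-→d4:-→d5:-→d6:-→d7:-→d8:-→d9:-→d10:-→d11:-→d12:-→d13:-→d14:-→d15:-→d16:-→d17:-→d18:-→d19:H3 -> H3
  + 71.3.96.0/20 (H4) depth=20
  lookup 95.24.192.20: bits 0101111100011000110 walk d0:H1→d1:-→d2:-→d3:-→d4:-→d5:-→d6:-→d7:-→d8:-→d9:-→d10:-→d11:-→d12:-→d13:-→d14:-→d15:-→d16:-→d17:-→d18:-→d19:H3 -> H3
  + 14.176.0.0/16 (H0) depth=16
  + 95.24.194.0/24 (H0) depth=24
  lookup 71.3.96.0: bits 01000111000000110110 walk d0:H1→d1:-→d2:-→d3:-→d4:-→d5:-→d6:-→d7:-→d8:-→d9:-→d10:-→d11:-→d12:-→d13:-→d14:-→d15:-→d16:-→d17:-→d18:-→d19:-→d20:H4 -> H4
  lookup 44.233.106.87: bits 00 walk d0:H1→d1:-→d2:- -> H1
  + 71.3.96.0/20 (H4) depth=20
  lookup 176.60.231.81: bits ε walk d0:H1 -> H1
  lookup 71.3.96.4: bits 01000111000000110110 walk d0:H1→d1:-→d2:-→d3:-→d4:-→d5:-→d6:-→d7:-→d8:-→d9:-→d10:-→d11:-→d12:-→d13:-→d14:-→d15:-→d16:-→d17:-→d18:-→d19:-→d20:H4 -> H4
  lookup 95.24.194.29: bits 010111110001100011000010 walk d0:H1→d1:-→d2:-→d3:-→d4:-→d5:-→d6:-→d7:-→d8:-→d9:-→d10:-→d11:-→d12:-→d13:-→d14:-→d15:-→d16:-→d17:-→d18:-→d19:H3→d20:-→d21:-→d22:-→d23:-→d24:H0 -> H0
  lookup 71.3.96.0: bits 01000111000000110110 walk d0:H1→d1:-→d2:-→d3:-→d4:-→d5:-→d6:-→d7:-→d8:-→d9:-→d10:-→d11:-→d12:-→d13:-→d14:-→d15:-→d16:-→d17:-→d18:-→d19:-→d20:H4 -> H4
  + 71.0.0.0/12 (H4) depth=12
  + 71.3.111.16/28 (H1) depth=28
  + 14.176.152.0/21 (H3) depth=21
  lookup 14.176.0.26: bits 0000111010110000 walk d0:H1→d1:-→d2:-→d3:-→d4:-→d5:-→d6:-→d7:-→d8:-→d9:-→d10:-→d11:-→d12:-→d13:-→d14:-→d15:-→d16:H0 -> H0
  - 71.3.111.16/28 clear@28
  lookup 14.176.0.7: bits 0000111010110000 walk d0:H1→d1:-→d2:-→d3:-→d4:-→d5:-→d6:-→d7:-→d8:-→d9:-→d10:-→d11:-→d12:-→d13:-→d14:-→d15:-→d16:H0 -> H0
  + 76.76.130.112/28 (H0) depth=28
  lookup 28.101.18.106: bits 000 walk d0:H1→d1:-→d2:-→d3:- -> H1
  lookup 71.3.96.141: bits 01000111000000110110 walk d0:H1→d1:-→d2:-→d3:-→d4:-→d5:-→d6:-→d7:-→d8:-→d9:-→d10:-→d11:-→d12:H4→d13:-→d14:-→d15:-→d16:-→d17:-→d18:-→d19:-→d20:H4 -> H4
  - 95.24.192.0/19 clear@19

== LOOKUPS ==
["H3","H3","H3","H3","H3","H4","H1","H1","H4","H0","H4","H0","H0","H1","H4"]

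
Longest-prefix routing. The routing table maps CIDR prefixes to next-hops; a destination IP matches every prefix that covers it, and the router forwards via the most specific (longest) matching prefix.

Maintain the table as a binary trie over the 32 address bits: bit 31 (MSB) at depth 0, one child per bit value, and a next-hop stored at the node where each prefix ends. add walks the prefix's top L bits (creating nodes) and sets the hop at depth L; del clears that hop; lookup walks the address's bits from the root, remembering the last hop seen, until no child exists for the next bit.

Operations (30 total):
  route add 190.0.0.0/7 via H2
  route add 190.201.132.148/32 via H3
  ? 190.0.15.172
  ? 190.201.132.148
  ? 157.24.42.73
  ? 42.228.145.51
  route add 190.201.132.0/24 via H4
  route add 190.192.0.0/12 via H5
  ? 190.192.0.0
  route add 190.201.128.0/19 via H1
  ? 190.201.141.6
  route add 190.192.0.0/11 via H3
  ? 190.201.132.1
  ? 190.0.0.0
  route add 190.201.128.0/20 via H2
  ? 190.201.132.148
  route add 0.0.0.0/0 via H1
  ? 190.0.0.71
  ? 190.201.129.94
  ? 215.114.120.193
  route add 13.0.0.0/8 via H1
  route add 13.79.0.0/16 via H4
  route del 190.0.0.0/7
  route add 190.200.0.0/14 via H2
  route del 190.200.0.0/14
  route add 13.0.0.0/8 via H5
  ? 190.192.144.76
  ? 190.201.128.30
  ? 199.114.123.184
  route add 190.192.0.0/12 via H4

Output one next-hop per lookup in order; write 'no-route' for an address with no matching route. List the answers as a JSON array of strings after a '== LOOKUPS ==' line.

Process each operation:
  add 190.0.0.0/7 -> H2 at depth 7
  add 190.201.132.148/32 -> H3 at depth 32
  lookup 190.0.15.172: bits 10111110 walk d0:-→d1:-→d2:-→d3:-→d4:-→d5:-→d6:-→d7:H2→d8:- -> H2
  lookup 190.201.132.148: bits 10111110110010011000010010010100 walk d0:-→d1:-→d2:-→d3:-→d4:-→d5:-→d6:-→d7:H2→d8:-→d9:-→d10:-→d11:-→d12:-→d13:-→d14:-→d15:-→d16:-→d17:-→d18:-→d19:-→d20:-→d21:-→d22:-→d23:-→d24:-→d25:-→d26:-→d27:-→d28:-→d29:-→d30:-→d31:-→d32:H3 -> H3
  lookup 157.24.42.73: bits 10 walk d0:-→d1:-→d2:- -> no-route
  lookup 42.228.145.51: bits ε walk d0:- -> no-route
  add 190.201.132.0/24 -> H4 at depth 24
  add 190.192.0.0/12 -> H5 at depth 12
  lookup 190.192.0.0: bits 101111101100 walk d0:-→d1:-→d2:-→d3:-→d4:-→d5:-→d6:-→d7:H2→d8:-→d9:-→d10:-→d11:-→d12:H5 -> H5
  add 190.201.128.0/19 -> H1 at depth 19
  lookup 190.201.141.6: bits 10111110110010011000 walk d0:-→d1:-→d2:-→d3:-→d4:-→d5:-→d6:-→d7:H2→d8:-→d9:-→d10:-→d11:-→d12:H5→d13:-→d14:-→d15:-→d16:-→d17:-→d18:-→d19:H1→d20:- -> H1
  add 190.192.0.0/11 -> H3 at depth 11
  lookup 190.201.132.1: bits 101111101100100110000100 walk d0:-→d1:-→d2:-→d3:-→d4:-→d5:-→d6:-→d7:H2→d8:-→d9:-→d10:-→d11:H3→d12:H5→d13:-→d14:-→d15:-→d16:-→d17:-→d18:-→d19:H1→d20:-→d21:-→d22:-→d23:-→d24:H4 -> H4
  lookup 190.0.0.0: bits 10111110 walk d0:-→d1:-→d2:-→d3:-→d4:-→d5:-→d6:-→d7:H2→d8:- -> H2
  add 190.201.128.0/20 -> H2 at depth 20
  lookup 190.201.132.148: bits 10111110110010011000010010010100 walk d0:-→d1:-→d2:-→d3:-→d4:-→d5:-→d6:-→d7:H2→d8:-→d9:-→d10:-→d11:H3→d12:H5→d13:-→d14:-→d15:-→d16:-→d17:-→d18:-→d19:H1→d20:H2→d21:-→d22:-→d23:-→d24:H4→d25:-→d26:-→d27:-→d28:-→d29:-→d30:-→d31:-→d32:H3 -> H3
  add 0.0.0.0/0 -> H1 at depth 0
  lookup 190.0.0.71: bits 10111110 walk d0:H1→d1:-→d2:-→d3:-→d4:-→d5:-→d6:-→d7:H2→d8:- -> H2
  lookup 190.201.129.94: bits 101111101100100110000 walk d0:H1→d1:-→d2:-→d3:-→d4:-→d5:-→d6:-→d7:H2→d8:-→d9:-→d10:-→d11:H3→d12:H5→d13:-→d14:-→d15:-→d16:-→d17:-→d18:-→d19:H1→d20:H2→d21:- -> H2
  lookup 215.114.120.193: bits 1 walk d0:H1→d1:- -> H1
  add 13.0.0.0/8 -> H1 at depth 8
  add 13.79.0.0/16 -> H4 at depth 16
  - 190.0.0.0/7 clear@7
  add 190.200.0.0/14 -> H2 at depth 14
  - 190.200.0.0/14 clear@14
  add 13.0.0.0/8 -> H5 at depth 8
  lookup 190.192.144.76: bits 101111101100 walk d0:H1→d1:-→d2:-→d3:-→d4:-→d5:-→d6:-→d7:-→d8:-→d9:-→d10:-→d11:H3→d12:H5 -> H5
  lookup 190.201.128.30: bits 101111101100100110000 walk d0:H1→d1:-→d2:-→d3:-→d4:-→d5:-→d6:-→d7:-→d8:-→d9:-→d10:-→d11:H3→d12:H5→d13:-→d14:-→d15:-→d16:-→d17:-→d18:-→d19:H1→d20:H2→d21:- -> H2
  lookup 199.114.123.184: bits 1 walk d0:H1→d1:- -> H1
  add 190.192.0.0/12 -> H4 at depth 12

== LOOKUPS ==
["H2","H3","no-route","no-route","H5","H1","H4","H2","H3","H2","H2","H1","H5","H2","H1"]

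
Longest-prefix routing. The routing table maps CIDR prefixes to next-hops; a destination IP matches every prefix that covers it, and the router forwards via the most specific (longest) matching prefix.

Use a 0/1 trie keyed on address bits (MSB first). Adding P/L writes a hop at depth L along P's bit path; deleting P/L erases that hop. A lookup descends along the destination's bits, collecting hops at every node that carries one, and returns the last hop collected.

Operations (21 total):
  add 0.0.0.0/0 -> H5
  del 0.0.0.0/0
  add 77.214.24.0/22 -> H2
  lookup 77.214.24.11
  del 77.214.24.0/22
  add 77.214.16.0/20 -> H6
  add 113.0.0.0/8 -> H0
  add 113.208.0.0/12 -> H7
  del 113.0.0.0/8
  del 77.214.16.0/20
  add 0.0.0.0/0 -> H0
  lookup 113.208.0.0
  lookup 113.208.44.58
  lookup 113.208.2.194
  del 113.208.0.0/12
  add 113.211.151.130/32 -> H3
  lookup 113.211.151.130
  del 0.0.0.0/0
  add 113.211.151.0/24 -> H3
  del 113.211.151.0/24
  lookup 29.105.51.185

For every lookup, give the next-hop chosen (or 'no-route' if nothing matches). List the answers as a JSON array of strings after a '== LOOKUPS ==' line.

Process each operation:
  + 0.0.0.0/0 (H5) depth=0
  del 0.0.0.0/0 (clear depth 0)
  + 77.214.24.0/22 (H2) depth=22
  Q 77.214.24.11: descend 0100110111010110000110 ; hops seen [H2] ; pick H2
  del 77.214.24.0/22 (clear depth 22)
  + 77.214.16.0/20 (H6) depth=20
  + 113.0.0.0/8 (H0) depth=8
  + 113.208.0.0/12 (H7) depth=12
  del 113.0.0.0/8 (clear depth 8)
  del 77.214.16.0/20 (clear depth 20)
  + 0.0.0.0/0 (H0) depth=0
  Q 113.208.0.0: descend 011100011101 ; hops seen [H0,H7] ; pick H7
  Q 113.208.44.58: descend 011100011101 ; hops seen [H0,H7] ; pick H7
  Q 113.208.2.194: descend 011100011101 ; hops seen [H0,H7] ; pick H7
  del 113.208.0.0/12 (clear depth 12)
  + 113.211.151.130/32 (H3) depth=32
  Q 113.211.151.130: descend 01110001110100111001011110000010 ; hops seen [H0,H3] ; pick H3
  del 0.0.0.0/0 (clear depth 0)
  + 113.211.151.0/24 (H3) depth=24
  del 113.211.151.0/24 (clear depth 24)
  Q 29.105.51.185: descend 0 ; hops seen [∅] ; pick no-route

== LOOKUPS ==
["H2","H7","H7","H7","H3","no-route"]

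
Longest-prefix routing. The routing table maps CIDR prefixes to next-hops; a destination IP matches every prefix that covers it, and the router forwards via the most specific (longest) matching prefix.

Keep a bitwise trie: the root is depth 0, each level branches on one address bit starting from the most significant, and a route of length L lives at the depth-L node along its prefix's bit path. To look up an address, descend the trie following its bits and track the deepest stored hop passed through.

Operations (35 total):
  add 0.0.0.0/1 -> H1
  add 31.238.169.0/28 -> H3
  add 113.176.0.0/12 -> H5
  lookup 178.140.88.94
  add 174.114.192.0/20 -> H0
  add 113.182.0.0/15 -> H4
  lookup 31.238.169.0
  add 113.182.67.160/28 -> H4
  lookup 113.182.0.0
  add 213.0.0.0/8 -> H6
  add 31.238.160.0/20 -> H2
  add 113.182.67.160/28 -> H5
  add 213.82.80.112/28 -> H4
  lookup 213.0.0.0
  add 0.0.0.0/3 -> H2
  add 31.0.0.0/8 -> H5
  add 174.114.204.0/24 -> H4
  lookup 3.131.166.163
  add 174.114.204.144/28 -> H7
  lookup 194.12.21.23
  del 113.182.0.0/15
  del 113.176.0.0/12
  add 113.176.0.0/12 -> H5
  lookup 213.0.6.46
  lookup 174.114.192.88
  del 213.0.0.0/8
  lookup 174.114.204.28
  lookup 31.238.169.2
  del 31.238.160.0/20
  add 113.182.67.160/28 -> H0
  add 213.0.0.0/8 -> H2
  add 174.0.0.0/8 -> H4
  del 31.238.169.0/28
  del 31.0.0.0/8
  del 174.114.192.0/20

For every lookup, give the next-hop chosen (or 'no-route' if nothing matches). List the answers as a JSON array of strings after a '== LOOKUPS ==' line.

Apply in order:
  + 0.0.0.0/1 (H1) depth=1
  + 31.238.169.0/28 (H3) depth=28
  + 113.176.0.0/12 (H5) depth=12
  lookup 178.140.88.94: bits ε walk d0:- -> no-route
  + 174.114.192.0/20 (H0) depth=20
  + 113.182.0.0/15 (H4) depth=15
  lookup 31.238.169.0: bits 0001111111101110101010010000 walk d0:-→d1:H1→d2:-→d3:-→d4:-→d5:-→d6:-→d7:-→d8:-→d9:-→d10:-→d11:-→d12:-→d13:-→d14:-→d15:-→d16:-→d17:-→d18:-→d19:-→d20:-→d21:-→d22:-→d23:-→d24:-→d25:-→d26:-→d27:-→d28:H3 -> H3
  + 113.182.67.160/28 (H4) depth=28
  lookup 113.182.0.0: bits 01110001101101100 walk d0:-→d1:H1→d2:-→d3:-→d4:-→d5:-→d6:-→d7:-→d8:-→d9:-→d10:-→d11:-→d12:H5→d13:-→d14:-→d15:H4→d16:-→d17:- -> H4
  + 213.0.0.0/8 (H6) depth=8
  + 31.238.160.0/20 (H2) depth=20
  + 113.182.67.160/28 (H5) depth=28
  + 213.82.80.112/28 (H4) depth=28
  lookup 213.0.0.0: bits 110101010 walk d0:-→d1:-→d2:-→d3:-→d4:-→d5:-→d6:-→d7:-→d8:H6→d9:- -> H6
  + 0.0.0.0/3 (H2) depth=3
  + 31.0.0.0/8 (H5) depth=8
  + 174.114.204.0/24 (H4) depth=24
  lookup 3.131.166.163: bits 000 walk d0:-→d1:H1→d2:-→d3:H2 -> H2
  + 174.114.204.144/28 (H7) depth=28
  lookup 194.12.21.23: bits 110 walk d0:-→d1:-→d2:-→d3:- -> no-route
  - 113.182.0.0/15 clear@15
  - 113.176.0.0/12 clear@12
  + 113.176.0.0/12 (H5) depth=12
  lookup 213.0.6.46: bits 110101010 walk d0:-→d1:-→d2:-→d3:-→d4:-→d5:-→d6:-→d7:-→d8:H6→d9:- -> H6
  lookup 174.114.192.88: bits 10101110011100101100 walk d0:-→d1:-→d2:-→d3:-→d4:-→d5:-→d6:-→d7:-→d8:-→d9:-→d10:-→d11:-→d12:-→d13:-→d14:-→d15:-→d16:-→d17:-→d18:-→d19:-→d20:H0 -> H0
  - 213.0.0.0/8 clear@8
  lookup 174.114.204.28: bits 101011100111001011001100 walk d0:-→d1:-→d2:-→d3:-→d4:-→d5:-→d6:-→d7:-→d8:-→d9:-→d10:-→d11:-→d12:-→d13:-→d14:-→d15:-→d16:-→d17:-→d18:-→d19:-→d20:H0→d21:-→d22:-→d23:-→d24:H4 -> H4
  lookup 31.238.169.2: bits 0001111111101110101010010000 walk d0:-→d1:H1→d2:-→d3:H2→d4:-→d5:-→d6:-→d7:-→d8:H5→d9:-→d10:-→d11:-→d12:-→d13:-→d14:-→d15:-→d16:-→d17:-→d18:-→d19:-→d20:H2→d21:-→d22:-→d23:-→d24:-→d25:-→d26:-→d27:-→d28:H3 -> H3
  - 31.238.160.0/20 clear@20
  + 113.182.67.160/28 (H0) depth=28
  + 213.0.0.0/8 (H2) depth=8
  + 174.0.0.0/8 (H4) depth=8
  - 31.238.169.0/28 clear@28
  - 31.0.0.0/8 clear@8
  - 174.114.192.0/20 clear@20

== LOOKUPS ==
["no-route","H3","H4","H6","H2","no-route","H6","H0","H4","H3"]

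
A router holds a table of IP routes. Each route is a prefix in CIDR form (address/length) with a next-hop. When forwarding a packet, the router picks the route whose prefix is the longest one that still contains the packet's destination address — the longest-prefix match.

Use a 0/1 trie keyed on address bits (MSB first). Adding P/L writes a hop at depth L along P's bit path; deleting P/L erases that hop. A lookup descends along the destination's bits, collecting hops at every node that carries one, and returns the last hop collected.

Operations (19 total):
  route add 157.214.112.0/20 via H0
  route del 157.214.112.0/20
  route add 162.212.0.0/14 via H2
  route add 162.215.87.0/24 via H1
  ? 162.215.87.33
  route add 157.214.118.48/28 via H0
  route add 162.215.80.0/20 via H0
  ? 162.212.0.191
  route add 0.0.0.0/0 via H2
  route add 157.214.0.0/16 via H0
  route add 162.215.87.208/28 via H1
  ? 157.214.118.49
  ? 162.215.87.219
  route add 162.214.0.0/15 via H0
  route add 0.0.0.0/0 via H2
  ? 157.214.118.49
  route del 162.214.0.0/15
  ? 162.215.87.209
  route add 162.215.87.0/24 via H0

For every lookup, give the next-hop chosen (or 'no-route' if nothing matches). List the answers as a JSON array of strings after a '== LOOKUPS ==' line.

Trace:
  + 157.214.112.0/20 (H0) depth=20
  del 157.214.112.0/20 (clear depth 20)
  + 162.212.0.0/14 (H2) depth=14
  + 162.215.87.0/24 (H1) depth=24
  lookup 162.215.87.33: bits 101000101101011101010111 walk d0:-→d1:-→d2:-→d3:-→d4:-→d5:-→d6:-→d7:-→d8:-→d9:-→d10:-→d11:-→d12:-→d13:-→d14:H2→d15:-→d16:-→d17:-→d18:-→d19:-→d20:-→d21:-→d22:-→d23:-→d24:H1 -> H1
  + 157.214.118.48/28 (H0) depth=28
  + 162.215.80.0/20 (H0) depth=20
  lookup 162.212.0.191: bits 10100010110101 walk d0:-→d1:-→d2:-→d3:-→d4:-→d5:-→d6:-→d7:-→d8:-→d9:-→d10:-→d11:-→d12:-→d13:-→d14:H2 -> H2
  + 0.0.0.0/0 (H2) depth=0
  + 157.214.0.0/16 (H0) depth=16
  + 162.215.87.208/28 (H1) depth=28
  lookup 157.214.118.49: bits 1001110111010110011101100011 walk d0:H2→d1:-→d2:-→d3:-→d4:-→d5:-→d6:-→d7:-→d8:-→d9:-→d10:-→d11:-→d12:-→d13:-→d14:-→d15:-→d16:H0→d17:-→d18:-→d19:-→d20:-→d21:-→d22:-→d23:-→d24:-→d25:-→d26:-→d27:-→d28:H0 -> H0
  lookup 162.215.87.219: bits 1010001011010111010101111101 walk d0:H2→d1:-→d2:-→d3:-→d4:-→d5:-→d6:-→d7:-→d8:-→d9:-→d10:-→d11:-→d12:-→d13:-→d14:H2→d15:-→d16:-→d17:-→d18:-→d19:-→d20:H0→d21:-→d22:-→d23:-→d24:H1→d25:-→d26:-→d27:-→d28:H1 -> H1
  + 162.214.0.0/15 (H0) depth=15
  + 0.0.0.0/0 (H2) depth=0
  lookup 157.214.118.49: bits 1001110111010110011101100011 walk d0:H2→d1:-→d2:-→d3:-→d4:-→d5:-→d6:-→d7:-→d8:-→d9:-→d10:-→d11:-→d12:-→d13:-→d14:-→d15:-→d16:H0→d17:-→d18:-→d19:-→d20:-→d21:-→d22:-→d23:-→d24:-→d25:-→d26:-→d27:-→d28:H0 -> H0
  del 162.214.0.0/15 (clear depth 15)
  lookup 162.215.87.209: bits 1010001011010111010101111101 walk d0:H2→d1:-→d2:-→d3:-→d4:-→d5:-→d6:-→d7:-→d8:-→d9:-→d10:-→d11:-→d12:-→d13:-→d14:H2→d15:-→d16:-→d17:-→d18:-→d19:-→d20:H0→d21:-→d22:-→d23:-→d24:H1→d25:-→d26:-→d27:-→d28:H1 -> H1
  + 162.215.87.0/24 (H0) depth=24

== LOOKUPS ==
["H1","H2","H0","H1","H0","H1"]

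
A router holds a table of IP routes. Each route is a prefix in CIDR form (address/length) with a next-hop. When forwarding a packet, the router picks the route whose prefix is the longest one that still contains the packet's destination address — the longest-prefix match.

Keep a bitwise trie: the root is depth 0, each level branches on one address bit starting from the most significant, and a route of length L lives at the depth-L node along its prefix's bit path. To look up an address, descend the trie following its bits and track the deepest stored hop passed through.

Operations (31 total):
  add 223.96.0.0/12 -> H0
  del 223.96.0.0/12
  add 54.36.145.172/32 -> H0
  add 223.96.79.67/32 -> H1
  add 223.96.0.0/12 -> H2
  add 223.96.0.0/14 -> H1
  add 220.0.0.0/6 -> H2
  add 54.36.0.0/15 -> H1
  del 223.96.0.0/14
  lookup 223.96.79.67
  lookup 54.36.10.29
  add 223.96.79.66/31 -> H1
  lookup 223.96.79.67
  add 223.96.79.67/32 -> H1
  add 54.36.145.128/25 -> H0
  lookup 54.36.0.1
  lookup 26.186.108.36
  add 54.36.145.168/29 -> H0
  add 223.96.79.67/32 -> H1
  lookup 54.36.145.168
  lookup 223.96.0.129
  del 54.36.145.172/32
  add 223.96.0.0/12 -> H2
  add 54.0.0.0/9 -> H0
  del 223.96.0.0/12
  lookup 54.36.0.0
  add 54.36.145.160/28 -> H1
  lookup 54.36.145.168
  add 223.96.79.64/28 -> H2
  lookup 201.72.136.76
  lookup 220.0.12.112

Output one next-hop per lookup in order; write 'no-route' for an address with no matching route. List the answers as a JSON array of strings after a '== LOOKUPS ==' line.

Apply in order:
  + 223.96.0.0/12 (H0) depth=12
  - 223.96.0.0/12 clear@12
  + 54.36.145.172/32 (H0) depth=32
  + 223.96.79.67/32 (H1) depth=32
  + 223.96.0.0/12 (H2) depth=12
  + 223.96.0.0/14 (H1) depth=14
  + 220.0.0.0/6 (H2) depth=6
  + 54.36.0.0/15 (H1) depth=15
  - 223.96.0.0/14 clear@14
  ? 223.96.79.67  path d0:-→d1:-→d2:-→d3:-→d4:-→d5:-→d6:H2→d7:-→d8:-→d9:-→d10:-→d11:-→d12:H2→d13:-→d14:-→d15:-→d16:-→d17:-→d18:-→d19:-→d20:-→d21:-→d22:-→d23:-→d24:-→d25:-→d26:-→d27:-→d28:-→d29:-→d30:-→d31:-→d32:H1  best=H1
  ? 54.36.10.29  path d0:-→d1:-→d2:-→d3:-→d4:-→d5:-→d6:-→d7:-→d8:-→d9:-→d10:-→d11:-→d12:-→d13:-→d14:-→d15:H1→d16:-  best=H1
  + 223.96.79.66/31 (H1) depth=31
  ? 223.96.79.67  path d0:-→d1:-→d2:-→d3:-→d4:-→d5:-→d6:H2→d7:-→d8:-→d9:-→d10:-→d11:-→d12:H2→d13:-→d14:-→d15:-→d16:-→d17:-→d18:-→d19:-→d20:-→d21:-→d22:-→d23:-→d24:-→d25:-→d26:-→d27:-→d28:-→d29:-→d30:-→d31:H1→d32:H1  best=H1
  + 223.96.79.67/32 (H1) depth=32
  + 54.36.145.128/25 (H0) depth=25
  ? 54.36.0.1  path d0:-→d1:-→d2:-→d3:-→d4:-→d5:-→d6:-→d7:-→d8:-→d9:-→d10:-→d11:-→d12:-→d13:-→d14:-→d15:H1→d16:-  best=H1
  ? 26.186.108.36  path d0:-→d1:-→d2:-  best=no-route
  + 54.36.145.168/29 (H0) depth=29
  + 223.96.79.67/32 (H1) depth=32
  ? 54.36.145.168  path d0:-→d1:-→d2:-→d3:-→d4:-→d5:-→d6:-→d7:-→d8:-→d9:-→d10:-→d11:-→d12:-→d13:-→d14:-→d15:H1→d16:-→d17:-→d18:-→d19:-→d20:-→d21:-→d22:-→d23:-→d24:-→d25:H0→d26:-→d27:-→d28:-→d29:H0  best=H0
  ? 223.96.0.129  path d0:-→d1:-→d2:-→d3:-→d4:-→d5:-→d6:H2→d7:-→d8:-→d9:-→d10:-→d11:-→d12:H2→d13:-→d14:-→d15:-→d16:-→d17:-  best=H2
  - 54.36.145.172/32 clear@32
  + 223.96.0.0/12 (H2) depth=12
  + 54.0.0.0/9 (H0) depth=9
  - 223.96.0.0/12 clear@12
  ? 54.36.0.0  path d0:-→d1:-→d2:-→d3:-→d4:-→d5:-→d6:-→d7:-→d8:-→d9:H0→d10:-→d11:-→d12:-→d13:-→d14:-→d15:H1→d16:-  best=H1
  + 54.36.145.160/28 (H1) depth=28
  ? 54.36.145.168  path d0:-→d1:-→d2:-→d3:-→d4:-→d5:-→d6:-→d7:-→d8:-→d9:H0→d10:-→d11:-→d12:-→d13:-→d14:-→d15:H1→d16:-→d17:-→d18:-→d19:-→d20:-→d21:-→d22:-→d23:-→d24:-→d25:H0→d26:-→d27:-→d28:H1→d29:H0  best=H0
  + 223.96.79.64/28 (H2) depth=28
  ? 201.72.136.76  path d0:-→d1:-→d2:-→d3:-  best=no-route
  ? 220.0.12.112  path d0:-→d1:-→d2:-→d3:-→d4:-→d5:-→d6:H2  best=H2

== LOOKUPS ==
["H1","H1","H1","H1","no-route","H0","H2","H1","H0","no-route","H2"]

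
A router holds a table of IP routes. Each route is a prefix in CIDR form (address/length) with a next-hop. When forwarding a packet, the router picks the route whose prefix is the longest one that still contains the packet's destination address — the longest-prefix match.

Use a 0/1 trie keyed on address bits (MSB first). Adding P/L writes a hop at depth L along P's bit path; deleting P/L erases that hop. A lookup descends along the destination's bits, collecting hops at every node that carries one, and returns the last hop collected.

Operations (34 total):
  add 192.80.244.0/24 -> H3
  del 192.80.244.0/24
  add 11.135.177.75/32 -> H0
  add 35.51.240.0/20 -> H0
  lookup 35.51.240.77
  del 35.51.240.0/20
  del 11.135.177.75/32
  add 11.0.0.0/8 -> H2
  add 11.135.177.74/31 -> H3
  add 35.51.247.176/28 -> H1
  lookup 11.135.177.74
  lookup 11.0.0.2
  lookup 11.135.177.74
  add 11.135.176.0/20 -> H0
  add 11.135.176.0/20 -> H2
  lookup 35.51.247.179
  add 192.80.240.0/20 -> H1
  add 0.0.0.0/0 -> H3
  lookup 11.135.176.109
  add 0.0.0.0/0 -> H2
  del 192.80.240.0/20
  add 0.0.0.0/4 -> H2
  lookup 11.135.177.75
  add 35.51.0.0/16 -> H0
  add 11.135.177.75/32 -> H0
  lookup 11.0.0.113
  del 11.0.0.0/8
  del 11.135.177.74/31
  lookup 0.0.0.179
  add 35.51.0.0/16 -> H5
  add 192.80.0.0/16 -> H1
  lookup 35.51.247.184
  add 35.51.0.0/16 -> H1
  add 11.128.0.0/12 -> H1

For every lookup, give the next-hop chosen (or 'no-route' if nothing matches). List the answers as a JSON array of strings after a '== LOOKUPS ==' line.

Trace:
  + 192.80.244.0/24 (H3) depth=24
  - 192.80.244.0/24 clear@24
  + 11.135.177.75/32 (H0) depth=32
  + 35.51.240.0/20 (H0) depth=20
  ? 35.51.240.77  path d0:-→d1:-→d2:-→d3:-→d4:-→d5:-→d6:-→d7:-→d8:-→d9:-→d10:-→d11:-→d12:-→d13:-→d14:-→d15:-→d16:-→d17:-→d18:-→d19:-→d20:H0  best=H0
  - 35.51.240.0/20 clear@20
  - 11.135.177.75/32 clear@32
  + 11.0.0.0/8 (H2) depth=8
  + 11.135.177.74/31 (H3) depth=31
  + 35.51.247.176/28 (H1) depth=28
  ? 11.135.177.74  path d0:-→d1:-→d2:-→d3:-→d4:-→d5:-→d6:-→d7:-→d8:H2→d9:-→d10:-→d11:-→d12:-→d13:-→d14:-→d15:-→d16:-→d17:-→d18:-→d19:-→d20:-→d21:-→d22:-→d23:-→d24:-→d25:-→d26:-→d27:-→d28:-→d29:-→d30:-→d31:H3  best=H3
  ? 11.0.0.2  path d0:-→d1:-→d2:-→d3:-→d4:-→d5:-→d6:-→d7:-→d8:H2  best=H2
  ? 11.135.177.74  path d0:-→d1:-→d2:-→d3:-→d4:-→d5:-→d6:-→d7:-→d8:H2→d9:-→d10:-→d11:-→d12:-→d13:-→d14:-→d15:-→d16:-→d17:-→d18:-→d19:-→d20:-→d21:-→d22:-→d23:-→d24:-→d25:-→d26:-→d27:-→d28:-→d29:-→d30:-→d31:H3  best=H3
  + 11.135.176.0/20 (H0) depth=20
  + 11.135.176.0/20 (H2) depth=20
  ? 35.51.247.179  path d0:-→d1:-→d2:-→d3:-→d4:-→d5:-→d6:-→d7:-→d8:-→d9:-→d10:-→d11:-→d12:-→d13:-→d14:-→d15:-→d16:-→d17:-→d18:-→d19:-→d20:-→d21:-→d22:-→d23:-→d24:-→d25:-→d26:-→d27:-→d28:H1  best=H1
  + 192.80.240.0/20 (H1) depth=20
  + 0.0.0.0/0 (H3) depth=0
  ? 11.135.176.109  path d0:H3→d1:-→d2:-→d3:-→d4:-→d5:-→d6:-→d7:-→d8:H2→d9:-→d10:-→d11:-→d12:-→d13:-→d14:-→d15:-→d16:-→d17:-→d18:-→d19:-→d20:H2→d21:-→d22:-→d23:-  best=H2
  + 0.0.0.0/0 (H2) depth=0
  - 192.80.240.0/20 clear@20
  + 0.0.0.0/4 (H2) depth=4
  ? 11.135.177.75  path d0:H2→d1:-→d2:-→d3:-→d4:H2→d5:-→d6:-→d7:-→d8:H2→d9:-→d10:-→d11:-→d12:-→d13:-→d14:-→d15:-→d16:-→d17:-→d18:-→d19:-→d20:H2→d21:-→d22:-→d23:-→d24:-→d25:-→d26:-→d27:-→d28:-→d29:-→d30:-→d31:H3→d32:-  best=H3
  + 35.51.0.0/16 (H0) depth=16
  + 11.135.177.75/32 (H0) depth=32
  ? 11.0.0.113  path d0:H2→d1:-→d2:-→d3:-→d4:H2→d5:-→d6:-→d7:-→d8:H2  best=H2
  - 11.0.0.0/8 clear@8
  - 11.135.177.74/31 clear@31
  ? 0.0.0.179  path d0:H2→d1:-→d2:-→d3:-→d4:H2  best=H2
  + 35.51.0.0/16 (H5) depth=16
  + 192.80.0.0/16 (H1) depth=16
  ? 35.51.247.184  path d0:H2→d1:-→d2:-→d3:-→d4:-→d5:-→d6:-→d7:-→d8:-→d9:-→d10:-→d11:-→d12:-→d13:-→d14:-→d15:-→d16:H5→d17:-→d18:-→d19:-→d20:-→d21:-→d22:-→d23:-→d24:-→d25:-→d26:-→d27:-→d28:H1  best=H1
  + 35.51.0.0/16 (H1) depth=16
  + 11.128.0.0/12 (H1) depth=12

== LOOKUPS ==
["H0","H3","H2","H3","H1","H2","H3","H2","H2","H1"]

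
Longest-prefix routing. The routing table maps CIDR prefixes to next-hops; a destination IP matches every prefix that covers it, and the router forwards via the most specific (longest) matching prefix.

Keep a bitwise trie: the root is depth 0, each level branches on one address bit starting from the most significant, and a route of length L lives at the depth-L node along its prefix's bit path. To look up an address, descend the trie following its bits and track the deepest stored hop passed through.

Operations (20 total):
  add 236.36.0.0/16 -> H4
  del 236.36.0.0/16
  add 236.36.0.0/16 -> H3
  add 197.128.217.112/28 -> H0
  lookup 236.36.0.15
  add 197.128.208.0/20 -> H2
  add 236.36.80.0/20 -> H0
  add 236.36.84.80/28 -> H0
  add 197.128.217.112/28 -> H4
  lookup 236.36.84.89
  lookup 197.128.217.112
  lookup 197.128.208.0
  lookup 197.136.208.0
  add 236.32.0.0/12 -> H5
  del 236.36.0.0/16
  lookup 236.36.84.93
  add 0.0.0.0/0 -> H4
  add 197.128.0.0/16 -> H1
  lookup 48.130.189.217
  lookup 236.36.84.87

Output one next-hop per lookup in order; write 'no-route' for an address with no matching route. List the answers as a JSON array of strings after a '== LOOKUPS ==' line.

Apply in order:
  + 236.36.0.0/16 (H4) depth=16
  - 236.36.0.0/16 clear@16
  + 236.36.0.0/16 (H3) depth=16
  + 197.128.217.112/28 (H0) depth=28
  Q 236.36.0.15: descend 1110110000100100 ; hops seen [H3] ; pick H3
  + 197.128.208.0/20 (H2) depth=20
  + 236.36.80.0/20 (H0) depth=20
  + 236.36.84.80/28 (H0) depth=28
  + 197.128.217.112/28 (H4) depth=28
  Q 236.36.84.89: descend 1110110000100100010101000101 ; hops seen [H3,H0,H0] ; pick H0
  Q 197.128.217.112: descend 1100010110000000110110010111 ; hops seen [H2,H4] ; pick H4
  Q 197.128.208.0: descend 11000101100000001101 ; hops seen [H2] ; pick H2
  Q 197.136.208.0: descend 110001011000 ; hops seen [∅] ; pick no-route
  + 236.32.0.0/12 (H5) depth=12
  - 236.36.0.0/16 clear@16
  Q 236.36.84.93: descend 1110110000100100010101000101 ; hops seen [H5,H0,H0] ; pick H0
  + 0.0.0.0/0 (H4) depth=0
  + 197.128.0.0/16 (H1) depth=16
  Q 48.130.189.217: descend ε ; hops seen [H4] ; pick H4
  Q 236.36.84.87: descend 1110110000100100010101000101 ; hops seen [H4,H5,H0,H0] ; pick H0

== LOOKUPS ==
["H3","H0","H4","H2","no-route","H0","H4","H0"]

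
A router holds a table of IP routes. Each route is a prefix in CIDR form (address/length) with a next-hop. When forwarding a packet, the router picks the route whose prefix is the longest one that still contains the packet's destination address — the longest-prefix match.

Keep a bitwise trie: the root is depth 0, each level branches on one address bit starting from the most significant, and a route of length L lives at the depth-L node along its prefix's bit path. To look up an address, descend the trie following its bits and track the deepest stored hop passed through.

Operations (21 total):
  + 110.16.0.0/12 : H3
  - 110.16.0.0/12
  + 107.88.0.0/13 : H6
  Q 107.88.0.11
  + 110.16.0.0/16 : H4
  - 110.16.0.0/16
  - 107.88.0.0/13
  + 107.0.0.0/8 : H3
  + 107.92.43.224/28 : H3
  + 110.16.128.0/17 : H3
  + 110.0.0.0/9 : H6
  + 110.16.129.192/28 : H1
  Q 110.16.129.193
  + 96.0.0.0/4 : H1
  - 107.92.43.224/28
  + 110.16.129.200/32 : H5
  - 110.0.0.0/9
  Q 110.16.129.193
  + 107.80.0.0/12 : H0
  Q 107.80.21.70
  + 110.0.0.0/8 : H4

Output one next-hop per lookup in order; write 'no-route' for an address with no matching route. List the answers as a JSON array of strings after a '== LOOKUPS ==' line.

Process each operation:
  + 110.16.0.0/12 (H3) depth=12
  - 110.16.0.0/12 clear@12
  + 107.88.0.0/13 (H6) depth=13
  ? 107.88.0.11  path d0:-→d1:-→d2:-→d3:-→d4:-→d5:-→d6:-→d7:-→d8:-→d9:-→d10:-→d11:-→d12:-→d13:H6  best=H6
  + 110.16.0.0/16 (H4) depth=16
  - 110.16.0.0/16 clear@16
  - 107.88.0.0/13 clear@13
  + 107.0.0.0/8 (H3) depth=8
  + 107.92.43.224/28 (H3) depth=28
  + 110.16.128.0/17 (H3) depth=17
  + 110.0.0.0/9 (H6) depth=9
  + 110.16.129.192/28 (H1) depth=28
  ? 110.16.129.193  path d0:-→d1:-→d2:-→d3:-→d4:-→d5:-→d6:-→d7:-→d8:-→d9:H6→d10:-→d11:-→d12:-→d13:-→d14:-→d15:-→d16:-→d17:H3→d18:-→d19:-→d20:-→d21:-→d22:-→d23:-→d24:-→d25:-→d26:-→d27:-→d28:H1  best=H1
  + 96.0.0.0/4 (H1) depth=4
  - 107.92.43.224/28 clear@28
  + 110.16.129.200/32 (H5) depth=32
  - 110.0.0.0/9 clear@9
  ? 110.16.129.193  path d0:-→d1:-→d2:-→d3:-→d4:H1→d5:-→d6:-→d7:-→d8:-→d9:-→d10:-→d11:-→d12:-→d13:-→d14:-→d15:-→d16:-→d17:H3→d18:-→d19:-→d20:-→d21:-→d22:-→d23:-→d24:-→d25:-→d26:-→d27:-→d28:H1  best=H1
  + 107.80.0.0/12 (H0) depth=12
  ? 107.80.21.70  path d0:-→d1:-→d2:-→d3:-→d4:H1→d5:-→d6:-→d7:-→d8:H3→d9:-→d10:-→d11:-→d12:H0  best=H0
  + 110.0.0.0/8 (H4) depth=8

== LOOKUPS ==
["H6","H1","H1","H0"]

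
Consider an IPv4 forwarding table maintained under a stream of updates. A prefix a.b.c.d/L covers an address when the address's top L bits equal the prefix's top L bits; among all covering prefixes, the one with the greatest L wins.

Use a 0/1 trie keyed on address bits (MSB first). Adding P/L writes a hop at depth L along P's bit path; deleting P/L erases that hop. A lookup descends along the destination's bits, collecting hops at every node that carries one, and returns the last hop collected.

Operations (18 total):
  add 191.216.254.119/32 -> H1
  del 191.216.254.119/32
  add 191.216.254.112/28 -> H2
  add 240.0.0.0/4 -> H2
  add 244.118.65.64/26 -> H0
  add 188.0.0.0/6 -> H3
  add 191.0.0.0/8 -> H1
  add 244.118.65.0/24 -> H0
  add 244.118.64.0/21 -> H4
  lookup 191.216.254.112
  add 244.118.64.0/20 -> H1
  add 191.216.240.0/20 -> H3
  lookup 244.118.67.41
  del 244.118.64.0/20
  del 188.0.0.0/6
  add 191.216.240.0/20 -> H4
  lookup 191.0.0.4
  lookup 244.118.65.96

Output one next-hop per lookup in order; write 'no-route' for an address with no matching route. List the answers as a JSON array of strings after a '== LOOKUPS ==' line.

Trace:
  + 191.216.254.119/32 (H1) depth=32
  - 191.216.254.119/32 clear@32
  + 191.216.254.112/28 (H2) depth=28
  + 240.0.0.0/4 (H2) depth=4
  + 244.118.65.64/26 (H0) depth=26
  + 188.0.0.0/6 (H3) depth=6
  + 191.0.0.0/8 (H1) depth=8
  + 244.118.65.0/24 (H0) depth=24
  + 244.118.64.0/21 (H4) depth=21
  lookup 191.216.254.112: bits 10111111110110001111111001110 walk d0:-→d1:-→d2:-→d3:-→d4:-→d5:-→d6:H3→d7:-→d8:H1→d9:-→d10:-→d11:-→d12:-→d13:-→d14:-→d15:-→d16:-→d17:-→d18:-→d19:-→d20:-→d21:-→d22:-→d23:-→d24:-→d25:-→d26:-→d27:-→d28:H2→d29:- -> H2
  + 244.118.64.0/20 (H1) depth=20
  + 191.216.240.0/20 (H3) depth=20
  lookup 244.118.67.41: bits 1111010001110110010000 walk d0:-→d1:-→d2:-→d3:-→d4:H2→d5:-→d6:-→d7:-→d8:-→d9:-→d10:-→d11:-→d12:-→d13:-→d14:-→d15:-→d16:-→d17:-→d18:-→d19:-→d20:H1→d21:H4→d22:- -> H4
  - 244.118.64.0/20 clear@20
  - 188.0.0.0/6 clear@6
  + 191.216.240.0/20 (H4) depth=20
  lookup 191.0.0.4: bits 10111111 walk d0:-→d1:-→d2:-→d3:-→d4:-→d5:-→d6:-→d7:-→d8:H1 -> H1
  lookup 244.118.65.96: bits 11110100011101100100000101 walk d0:-→d1:-→d2:-→d3:-→d4:H2→d5:-→d6:-→d7:-→d8:-→d9:-→d10:-→d11:-→d12:-→d13:-→d14:-→d15:-→d16:-→d17:-→d18:-→d19:-→d20:-→d21:H4→d22:-→d23:-→d24:H0→d25:-→d26:H0 -> H0

== LOOKUPS ==
["H2","H4","H1","H0"]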